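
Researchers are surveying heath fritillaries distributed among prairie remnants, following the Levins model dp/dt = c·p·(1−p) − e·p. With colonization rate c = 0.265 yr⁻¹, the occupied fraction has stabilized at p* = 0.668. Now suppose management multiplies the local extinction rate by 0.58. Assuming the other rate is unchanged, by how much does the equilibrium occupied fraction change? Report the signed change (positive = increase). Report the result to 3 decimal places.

Balance c(1−p*) = e gives e = 0.265×(1 − 0.66800) = 0.08798.
New p* = 1 − e/c = 1 − 0.05103/0.26500 = 0.80743.
Δp* = 0.80743 − 0.66800 = +0.13943.

0.139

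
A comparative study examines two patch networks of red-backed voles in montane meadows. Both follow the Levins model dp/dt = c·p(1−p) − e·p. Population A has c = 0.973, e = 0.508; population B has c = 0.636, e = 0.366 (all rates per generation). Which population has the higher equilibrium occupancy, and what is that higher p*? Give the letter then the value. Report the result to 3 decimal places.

A: p*_A = 1 − 0.508/0.973 = 0.4779.
B: p*_B = 1 − 0.366/0.636 = 0.4245.
A is higher at 0.4779.

A, 0.478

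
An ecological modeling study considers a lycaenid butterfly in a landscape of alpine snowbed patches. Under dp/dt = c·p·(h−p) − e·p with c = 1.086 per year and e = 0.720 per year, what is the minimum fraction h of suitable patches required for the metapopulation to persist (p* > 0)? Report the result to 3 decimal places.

0.663

p* = h − e/c is positive only when h > e/c.
h_min = e/c = 0.720/1.086 = 0.6630.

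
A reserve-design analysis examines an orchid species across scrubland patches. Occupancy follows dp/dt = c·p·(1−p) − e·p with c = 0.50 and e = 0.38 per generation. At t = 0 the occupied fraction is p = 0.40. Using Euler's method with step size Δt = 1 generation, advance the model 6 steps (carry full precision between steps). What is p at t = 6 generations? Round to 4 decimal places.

Update rule: p ← p + [c·p·(1−p) − e·p]·Δt with Δt = 1.
  1  |  dp/dt·Δt = -0.032000  |  p_1 = 0.368000
  2  |  dp/dt·Δt = -0.023552  |  p_2 = 0.344448
  3  |  dp/dt·Δt = -0.017988  |  p_3 = 0.326460
  4  |  dp/dt·Δt = -0.014113  |  p_4 = 0.312347
  5  |  dp/dt·Δt = -0.011299  |  p_5 = 0.301048
  6  |  dp/dt·Δt = -0.009189  |  p_6 = 0.291859

0.2919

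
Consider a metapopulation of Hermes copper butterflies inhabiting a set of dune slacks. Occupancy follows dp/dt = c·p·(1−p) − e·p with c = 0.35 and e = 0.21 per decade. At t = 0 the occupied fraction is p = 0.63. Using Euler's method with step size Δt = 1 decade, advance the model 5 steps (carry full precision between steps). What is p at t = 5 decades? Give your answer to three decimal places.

0.478

Update rule: p ← p + [c·p·(1−p) − e·p]·Δt with Δt = 1.
t = 1: p = 0.63000 + (-0.05072) = 0.57929
t = 2: p = 0.57929 + (-0.03635) = 0.54294
t = 3: p = 0.54294 + (-0.02716) = 0.51577
t = 4: p = 0.51577 + (-0.02090) = 0.49487
t = 5: p = 0.49487 + (-0.01643) = 0.47844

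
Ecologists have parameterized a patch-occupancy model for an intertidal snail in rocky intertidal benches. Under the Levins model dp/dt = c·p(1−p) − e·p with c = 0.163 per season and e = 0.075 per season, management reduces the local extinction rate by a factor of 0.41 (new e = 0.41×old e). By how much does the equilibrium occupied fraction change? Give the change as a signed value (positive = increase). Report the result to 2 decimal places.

Before: p* = 1 − 0.075/0.163 = 0.5399.
After the change, c = 0.163, e = 0.03075, so p* = 1 − 0.03075/0.163 = 0.8113.
Δp* = 0.8113 − 0.5399 = +0.2715.

0.27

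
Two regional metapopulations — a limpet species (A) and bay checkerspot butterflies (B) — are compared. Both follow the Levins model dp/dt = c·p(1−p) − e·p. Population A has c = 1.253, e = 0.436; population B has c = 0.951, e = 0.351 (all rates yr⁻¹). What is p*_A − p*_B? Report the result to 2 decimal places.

0.02

A: p*_A = 1 − 0.436/1.253 = 0.6520.
B: p*_B = 1 − 0.351/0.951 = 0.6309.
p*_A − p*_B = 0.6520 − 0.6309 = 0.0211.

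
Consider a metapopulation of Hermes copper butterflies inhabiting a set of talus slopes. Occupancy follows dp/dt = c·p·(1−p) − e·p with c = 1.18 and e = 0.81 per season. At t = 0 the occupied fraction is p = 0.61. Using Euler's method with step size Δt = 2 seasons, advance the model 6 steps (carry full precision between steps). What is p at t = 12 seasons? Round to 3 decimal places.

0.313

Update rule: p ← p + [c·p·(1−p) − e·p]·Δt with Δt = 2.
step 1: Δp = -0.42676, p = 0.18324
step 2: Δp = +0.05636, p = 0.23960
step 3: Δp = +0.04182, p = 0.28142
step 4: Δp = +0.02135, p = 0.30277
step 5: Δp = +0.00771, p = 0.31048
step 6: Δp = +0.00226, p = 0.31274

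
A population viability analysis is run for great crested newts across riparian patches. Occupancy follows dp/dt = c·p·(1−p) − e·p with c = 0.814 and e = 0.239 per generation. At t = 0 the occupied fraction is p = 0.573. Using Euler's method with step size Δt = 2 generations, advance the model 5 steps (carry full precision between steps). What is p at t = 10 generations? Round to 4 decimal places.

Update rule: p ← p + [c·p·(1−p) − e·p]·Δt with Δt = 2.
  1  |  dp/dt·Δt = +0.124430  |  p_1 = 0.697430
  2  |  dp/dt·Δt = +0.010171  |  p_2 = 0.707601
  3  |  dp/dt·Δt = -0.001397  |  p_3 = 0.706204
  4  |  dp/dt·Δt = +0.000212  |  p_4 = 0.706416
  5  |  dp/dt·Δt = -0.000032  |  p_5 = 0.706384

0.7064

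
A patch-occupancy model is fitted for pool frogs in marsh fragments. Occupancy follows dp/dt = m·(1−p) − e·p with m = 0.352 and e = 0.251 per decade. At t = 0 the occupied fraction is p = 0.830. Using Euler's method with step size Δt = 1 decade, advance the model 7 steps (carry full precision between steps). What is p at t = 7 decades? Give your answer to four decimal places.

0.5841

Update rule: p ← p + [m·(1−p) − e·p]·Δt with Δt = 1.
p: 0.83000 → 0.68151  (Δp = -0.14849)
p: 0.68151 → 0.62256  (Δp = -0.05895)
p: 0.62256 → 0.59916  (Δp = -0.02340)
p: 0.59916 → 0.58986  (Δp = -0.00929)
p: 0.58986 → 0.58618  (Δp = -0.00369)
p: 0.58618 → 0.58471  (Δp = -0.00146)
p: 0.58471 → 0.58413  (Δp = -0.00058)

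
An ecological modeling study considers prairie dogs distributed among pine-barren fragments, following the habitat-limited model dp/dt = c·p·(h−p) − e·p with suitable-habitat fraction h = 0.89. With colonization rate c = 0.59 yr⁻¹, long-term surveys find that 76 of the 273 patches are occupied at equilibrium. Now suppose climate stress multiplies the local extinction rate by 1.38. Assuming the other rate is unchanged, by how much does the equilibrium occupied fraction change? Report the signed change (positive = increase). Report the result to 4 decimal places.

Observed p* = 76/273 = 0.27839.
Balance c(h−p*) = e gives e = 0.59×(0.89 − 0.27839) = 0.36085.
New p* = 0.89 − e/c = 0.89 − 0.49797/0.59000 = 0.04598.
Δp* = 0.04598 − 0.27839 = -0.23241.

-0.2324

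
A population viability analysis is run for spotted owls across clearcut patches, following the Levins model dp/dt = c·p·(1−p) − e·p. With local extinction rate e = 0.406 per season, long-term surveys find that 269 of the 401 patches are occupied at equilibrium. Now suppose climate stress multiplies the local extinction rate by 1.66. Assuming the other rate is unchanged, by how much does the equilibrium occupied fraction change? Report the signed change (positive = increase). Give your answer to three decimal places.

Observed p* = 269/401 = 0.67082.
Balance c(1−p*) = e gives c = e/(1 − 0.67082) = 0.406/0.32918 = 1.23337.
New p* = 1 − e/c = 1 − 0.67396/1.23337 = 0.45356.
Δp* = 0.45356 − 0.67082 = -0.21726.

-0.217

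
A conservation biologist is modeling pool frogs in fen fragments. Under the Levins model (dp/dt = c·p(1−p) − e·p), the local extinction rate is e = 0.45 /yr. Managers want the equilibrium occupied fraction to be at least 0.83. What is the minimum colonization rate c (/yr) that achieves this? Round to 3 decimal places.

p* = 1 − e/c ≥ 0.83 requires e/c ≤ 0.1700, i.e. c ≥ e/0.1700.
c_min = 0.45/0.1700 = 2.6471.

2.647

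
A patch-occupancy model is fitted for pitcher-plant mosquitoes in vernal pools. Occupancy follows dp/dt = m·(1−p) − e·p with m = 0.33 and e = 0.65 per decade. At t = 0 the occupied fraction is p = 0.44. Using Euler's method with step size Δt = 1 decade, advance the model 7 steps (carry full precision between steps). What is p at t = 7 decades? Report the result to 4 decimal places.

Update rule: p ← p + [m·(1−p) − e·p]·Δt with Δt = 1.
p: 0.44000 → 0.33880  (Δp = -0.10120)
p: 0.33880 → 0.33678  (Δp = -0.00202)
p: 0.33678 → 0.33674  (Δp = -0.00004)
p: 0.33674 → 0.33673  (Δp = -0.00000)
p: 0.33673 → 0.33673  (Δp = -0.00000)
p: 0.33673 → 0.33673  (Δp = -0.00000)
p: 0.33673 → 0.33673  (Δp = -0.00000)

0.3367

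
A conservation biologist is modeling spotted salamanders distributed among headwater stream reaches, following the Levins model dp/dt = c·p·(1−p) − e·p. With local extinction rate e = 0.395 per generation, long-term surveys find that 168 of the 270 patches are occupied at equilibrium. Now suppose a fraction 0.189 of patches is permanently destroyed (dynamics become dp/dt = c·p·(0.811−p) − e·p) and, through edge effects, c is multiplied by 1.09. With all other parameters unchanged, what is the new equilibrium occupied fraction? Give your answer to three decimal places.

Observed p* = 168/270 = 0.62222.
Balance c(1−p*) = e gives c = e/(1 − 0.62222) = 0.395/0.37778 = 1.04558.
New p* = 0.811 − e/c = 0.811 − 0.39500/1.13968 = 0.46441.

0.464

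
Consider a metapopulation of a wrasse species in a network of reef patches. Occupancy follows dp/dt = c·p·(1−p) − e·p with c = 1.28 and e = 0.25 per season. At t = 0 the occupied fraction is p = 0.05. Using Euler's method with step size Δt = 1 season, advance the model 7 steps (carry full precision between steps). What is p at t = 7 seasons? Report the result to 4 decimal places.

Update rule: p ← p + [c·p·(1−p) − e·p]·Δt with Δt = 1.
  1  |  dp/dt·Δt = +0.048300  |  p_1 = 0.098300
  2  |  dp/dt·Δt = +0.088881  |  p_2 = 0.187181
  3  |  dp/dt·Δt = +0.147949  |  p_3 = 0.335130
  4  |  dp/dt·Δt = +0.201424  |  p_4 = 0.536554
  5  |  dp/dt·Δt = +0.184151  |  p_5 = 0.720705
  6  |  dp/dt·Δt = +0.077474  |  p_6 = 0.798179
  7  |  dp/dt·Δt = +0.006649  |  p_7 = 0.804829

0.8048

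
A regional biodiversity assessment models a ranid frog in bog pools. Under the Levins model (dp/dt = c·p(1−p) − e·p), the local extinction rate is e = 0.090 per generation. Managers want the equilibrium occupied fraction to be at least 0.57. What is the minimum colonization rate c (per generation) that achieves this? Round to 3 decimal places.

p* = 1 − e/c ≥ 0.57 requires e/c ≤ 0.4300, i.e. c ≥ e/0.4300.
c_min = 0.090/0.4300 = 0.2093.

0.209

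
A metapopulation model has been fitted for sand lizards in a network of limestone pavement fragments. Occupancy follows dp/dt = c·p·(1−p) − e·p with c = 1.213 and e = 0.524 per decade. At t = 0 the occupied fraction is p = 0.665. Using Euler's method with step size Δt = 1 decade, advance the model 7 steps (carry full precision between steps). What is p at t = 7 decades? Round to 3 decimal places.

0.568

Update rule: p ← p + [c·p·(1−p) − e·p]·Δt with Δt = 1.
p: 0.66500 → 0.58677  (Δp = -0.07823)
p: 0.58677 → 0.57342  (Δp = -0.01335)
p: 0.57342 → 0.56966  (Δp = -0.00376)
p: 0.56966 → 0.56852  (Δp = -0.00114)
p: 0.56852 → 0.56817  (Δp = -0.00035)
p: 0.56817 → 0.56806  (Δp = -0.00011)
p: 0.56806 → 0.56803  (Δp = -0.00003)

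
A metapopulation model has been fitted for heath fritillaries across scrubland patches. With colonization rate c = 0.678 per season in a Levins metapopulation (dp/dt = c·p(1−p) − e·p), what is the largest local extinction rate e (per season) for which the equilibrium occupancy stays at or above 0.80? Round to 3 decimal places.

1 − e/c ≥ 0.80 ⇒ e ≤ c(1 − 0.80) = 0.678 × 0.2000.
e_max = 0.1356.

0.136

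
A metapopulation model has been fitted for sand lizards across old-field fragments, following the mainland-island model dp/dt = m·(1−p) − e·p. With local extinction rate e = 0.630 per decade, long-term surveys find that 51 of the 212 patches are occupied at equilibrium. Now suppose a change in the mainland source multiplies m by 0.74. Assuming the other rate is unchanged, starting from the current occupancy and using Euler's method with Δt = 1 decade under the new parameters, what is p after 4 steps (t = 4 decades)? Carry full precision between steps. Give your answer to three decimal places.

0.190

Observed p* = 51/212 = 0.24057.
Balance m(1−p*) = e·p* gives m = e·p*/(1−p*) = 0.630×0.24057/0.75943 = 0.19957.
Starting from p₀ = 0.24057; update p ← p + (dp/dt)·Δt with the new parameters.
step 1: Δp = -0.03940, p = 0.20116
step 2: Δp = -0.00876, p = 0.19240
step 3: Δp = -0.00195, p = 0.19045
step 4: Δp = -0.00043, p = 0.19002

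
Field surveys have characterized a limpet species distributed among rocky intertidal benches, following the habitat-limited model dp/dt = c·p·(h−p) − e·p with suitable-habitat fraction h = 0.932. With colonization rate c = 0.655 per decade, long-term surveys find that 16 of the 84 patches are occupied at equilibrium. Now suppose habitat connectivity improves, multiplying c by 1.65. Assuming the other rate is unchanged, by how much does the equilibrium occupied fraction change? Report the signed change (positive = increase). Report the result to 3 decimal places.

Observed p* = 16/84 = 0.19048.
Balance c(h−p*) = e gives e = 0.655×(0.932 − 0.19048) = 0.48570.
New p* = 0.932 − e/c = 0.932 − 0.48570/1.08075 = 0.48259.
Δp* = 0.48259 − 0.19048 = +0.29211.

0.292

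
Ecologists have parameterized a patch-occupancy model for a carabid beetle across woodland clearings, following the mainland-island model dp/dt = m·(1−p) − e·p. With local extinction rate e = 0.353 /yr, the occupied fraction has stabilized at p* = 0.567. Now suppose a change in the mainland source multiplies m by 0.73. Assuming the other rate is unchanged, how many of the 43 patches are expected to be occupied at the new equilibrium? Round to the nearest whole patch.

21

Balance m(1−p*) = e·p* gives m = e·p*/(1−p*) = 0.353×0.56700/0.43300 = 0.46224.
New p* = m/(m+e) = 0.33744/(0.33744+0.35300) = 0.48873.
Expected occupied = 43 × 0.48873 = 21.02 ≈ 21.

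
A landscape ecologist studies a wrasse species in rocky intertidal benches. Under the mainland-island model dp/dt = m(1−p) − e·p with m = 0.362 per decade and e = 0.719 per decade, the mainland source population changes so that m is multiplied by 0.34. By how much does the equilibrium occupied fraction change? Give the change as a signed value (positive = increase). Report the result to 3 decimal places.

-0.189

Before: p* = 0.362/(0.362+0.719) = 0.3349.
After: m = 0.12308, e = 0.719; p* = 0.12308/0.8421 = 0.1462.
Δp* = 0.1462 − 0.3349 = -0.1887.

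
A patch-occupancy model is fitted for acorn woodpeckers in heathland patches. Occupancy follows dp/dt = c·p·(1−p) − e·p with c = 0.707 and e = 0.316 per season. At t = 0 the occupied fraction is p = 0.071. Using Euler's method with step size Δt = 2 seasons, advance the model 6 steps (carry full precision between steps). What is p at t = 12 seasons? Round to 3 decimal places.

Update rule: p ← p + [c·p·(1−p) − e·p]·Δt with Δt = 2.
t = 2: p = 0.07100 + (+0.04839) = 0.11939
t = 4: p = 0.11939 + (+0.07321) = 0.19260
t = 6: p = 0.19260 + (+0.09816) = 0.29077
t = 8: p = 0.29077 + (+0.10783) = 0.39860
t = 10: p = 0.39860 + (+0.08705) = 0.48565
t = 12: p = 0.48565 + (+0.04628) = 0.53193

0.532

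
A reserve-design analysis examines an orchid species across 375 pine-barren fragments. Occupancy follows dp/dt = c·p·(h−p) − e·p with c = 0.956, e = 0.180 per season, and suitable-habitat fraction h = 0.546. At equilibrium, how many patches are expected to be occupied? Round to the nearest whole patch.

134

p* = h − e/c = 0.546 − 0.1883 = 0.3577.
Expected occupied patches = N × p* = 375 × 0.3577 = 134.14 ≈ 134.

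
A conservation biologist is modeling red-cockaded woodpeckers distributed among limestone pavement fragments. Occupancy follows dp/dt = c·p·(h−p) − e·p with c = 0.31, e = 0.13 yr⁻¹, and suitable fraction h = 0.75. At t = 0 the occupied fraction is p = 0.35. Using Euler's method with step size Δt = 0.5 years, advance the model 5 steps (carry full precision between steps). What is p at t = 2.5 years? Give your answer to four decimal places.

Update rule: p ← p + [c·p·(h−p) − e·p]·Δt with Δt = 0.5.
p: 0.35000 → 0.34895  (Δp = -0.00105)
p: 0.34895 → 0.34796  (Δp = -0.00099)
p: 0.34796 → 0.34703  (Δp = -0.00093)
p: 0.34703 → 0.34614  (Δp = -0.00088)
p: 0.34614 → 0.34531  (Δp = -0.00083)

0.3453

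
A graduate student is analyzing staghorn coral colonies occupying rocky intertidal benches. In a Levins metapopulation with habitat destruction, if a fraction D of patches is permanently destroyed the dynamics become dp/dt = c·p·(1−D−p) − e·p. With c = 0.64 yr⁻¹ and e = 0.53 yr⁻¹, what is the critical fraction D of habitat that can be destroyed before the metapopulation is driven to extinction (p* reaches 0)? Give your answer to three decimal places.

0.172

The nontrivial equilibrium is p* = (1−D) − e/c; extinction occurs when this hits zero.
So D_crit = 1 − e/c = 1 − 0.53/0.64 = 1 − 0.8281 = 0.1719.
This equals the undisturbed p*, a classic result of Lande's extension.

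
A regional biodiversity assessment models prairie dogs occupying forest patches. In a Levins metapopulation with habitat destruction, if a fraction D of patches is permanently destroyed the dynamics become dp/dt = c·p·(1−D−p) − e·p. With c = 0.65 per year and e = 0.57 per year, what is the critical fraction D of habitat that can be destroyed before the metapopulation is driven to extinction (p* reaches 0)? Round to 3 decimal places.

0.123

The nontrivial equilibrium is p* = (1−D) − e/c; extinction occurs when this hits zero.
So D_crit = 1 − e/c = 1 − 0.57/0.65 = 1 − 0.8769 = 0.1231.
Note this equals the original equilibrium occupancy — the Levins extinction-debt result.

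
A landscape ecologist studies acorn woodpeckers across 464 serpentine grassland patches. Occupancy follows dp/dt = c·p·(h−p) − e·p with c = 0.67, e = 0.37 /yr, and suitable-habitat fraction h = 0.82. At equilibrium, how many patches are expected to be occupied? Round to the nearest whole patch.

p* = h − e/c = 0.82 − 0.5522 = 0.2678.
Expected occupied patches = N × p* = 464 × 0.2678 = 124.24 ≈ 124.

124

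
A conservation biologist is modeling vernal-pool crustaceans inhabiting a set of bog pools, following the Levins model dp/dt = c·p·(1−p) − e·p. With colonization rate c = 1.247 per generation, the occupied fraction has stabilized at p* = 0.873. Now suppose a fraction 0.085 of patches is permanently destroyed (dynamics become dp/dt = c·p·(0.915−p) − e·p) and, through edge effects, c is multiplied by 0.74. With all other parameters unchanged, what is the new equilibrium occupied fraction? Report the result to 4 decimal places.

Balance c(1−p*) = e gives e = 1.247×(1 − 0.87300) = 0.15837.
New p* = 0.915 − e/c = 0.915 − 0.15837/0.92278 = 0.74338.

0.7434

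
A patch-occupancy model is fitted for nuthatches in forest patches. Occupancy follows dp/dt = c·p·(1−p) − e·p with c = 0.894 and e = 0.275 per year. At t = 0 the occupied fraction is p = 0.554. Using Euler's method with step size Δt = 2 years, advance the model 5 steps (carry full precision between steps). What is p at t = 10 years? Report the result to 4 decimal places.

Update rule: p ← p + [c·p·(1−p) − e·p]·Δt with Δt = 2.
  1  |  dp/dt·Δt = +0.137086  |  p_1 = 0.691086
  2  |  dp/dt·Δt = +0.001616  |  p_2 = 0.692702
  3  |  dp/dt·Δt = -0.000382  |  p_3 = 0.692320
  4  |  dp/dt·Δt = +0.000091  |  p_4 = 0.692411
  5  |  dp/dt·Δt = -0.000022  |  p_5 = 0.692390

0.6924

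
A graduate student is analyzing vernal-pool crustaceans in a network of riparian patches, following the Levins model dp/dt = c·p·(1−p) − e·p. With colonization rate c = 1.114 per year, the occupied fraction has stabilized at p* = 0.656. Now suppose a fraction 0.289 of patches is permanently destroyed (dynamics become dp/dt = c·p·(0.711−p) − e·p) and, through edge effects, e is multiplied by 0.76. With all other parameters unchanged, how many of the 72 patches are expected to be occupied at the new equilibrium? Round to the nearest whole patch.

32

Balance c(1−p*) = e gives e = 1.114×(1 − 0.65600) = 0.38322.
New p* = 0.711 − e/c = 0.711 − 0.29125/1.11400 = 0.44955.
Expected occupied = 72 × 0.44955 = 32.37 ≈ 32.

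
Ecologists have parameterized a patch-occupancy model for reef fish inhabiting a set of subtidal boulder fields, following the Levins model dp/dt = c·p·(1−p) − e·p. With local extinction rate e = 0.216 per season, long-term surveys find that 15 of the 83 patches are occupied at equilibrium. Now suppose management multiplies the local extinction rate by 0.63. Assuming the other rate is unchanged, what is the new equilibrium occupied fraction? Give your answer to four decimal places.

0.4839

Observed p* = 15/83 = 0.18072.
Balance c(1−p*) = e gives c = e/(1 − 0.18072) = 0.216/0.81928 = 0.26365.
New p* = 1 − e/c = 1 − 0.13608/0.26365 = 0.48386.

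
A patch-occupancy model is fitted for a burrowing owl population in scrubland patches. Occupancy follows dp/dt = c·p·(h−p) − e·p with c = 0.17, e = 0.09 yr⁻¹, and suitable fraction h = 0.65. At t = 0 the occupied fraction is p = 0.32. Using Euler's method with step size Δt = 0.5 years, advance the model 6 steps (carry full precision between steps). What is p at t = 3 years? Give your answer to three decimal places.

Update rule: p ← p + [c·p·(h−p) − e·p]·Δt with Δt = 0.5.
t = 0.5: p = 0.32000 + (-0.00542) = 0.31458
t = 1: p = 0.31458 + (-0.00519) = 0.30939
t = 1.5: p = 0.30939 + (-0.00497) = 0.30442
t = 2: p = 0.30442 + (-0.00476) = 0.29967
t = 2.5: p = 0.29967 + (-0.00456) = 0.29511
t = 3: p = 0.29511 + (-0.00438) = 0.29073

0.291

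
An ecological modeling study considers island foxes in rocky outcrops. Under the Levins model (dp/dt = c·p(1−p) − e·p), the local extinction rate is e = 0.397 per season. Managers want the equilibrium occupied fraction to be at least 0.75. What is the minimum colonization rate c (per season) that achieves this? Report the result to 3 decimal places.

p* = 1 − e/c ≥ 0.75 requires e/c ≤ 0.2500, i.e. c ≥ e/0.2500.
c_min = 0.397/0.2500 = 1.5880.

1.588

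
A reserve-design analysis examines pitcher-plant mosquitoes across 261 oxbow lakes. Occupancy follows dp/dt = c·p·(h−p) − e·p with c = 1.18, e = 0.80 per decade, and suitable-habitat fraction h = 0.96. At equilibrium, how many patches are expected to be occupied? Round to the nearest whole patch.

p* = h − e/c = 0.96 − 0.6780 = 0.2820.
Expected occupied patches = N × p* = 261 × 0.2820 = 73.61 ≈ 74.

74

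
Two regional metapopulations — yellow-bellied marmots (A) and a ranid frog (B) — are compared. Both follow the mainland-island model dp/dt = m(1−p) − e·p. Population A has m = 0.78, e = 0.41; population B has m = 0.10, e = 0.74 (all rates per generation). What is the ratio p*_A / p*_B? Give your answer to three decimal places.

5.506

A: p*_A = m/(m+e) = 0.78/1.1900 = 0.6555.
B: p*_B = 0.10/0.8400 = 0.1190.
p*_A / p*_B = 0.6555/0.1190 = 5.5059.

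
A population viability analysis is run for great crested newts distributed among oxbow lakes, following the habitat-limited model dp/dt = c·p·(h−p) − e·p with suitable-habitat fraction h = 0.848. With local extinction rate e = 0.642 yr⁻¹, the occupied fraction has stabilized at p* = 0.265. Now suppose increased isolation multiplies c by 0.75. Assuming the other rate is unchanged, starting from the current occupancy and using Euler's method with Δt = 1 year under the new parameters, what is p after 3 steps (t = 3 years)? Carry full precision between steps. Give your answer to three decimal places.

0.175

Balance c(h−p*) = e gives c = e/(0.848 − 0.26500) = 0.642/0.58300 = 1.10120.
Starting from p₀ = 0.26500; update p ← p + (dp/dt)·Δt with the new parameters.
step 1: Δp = -0.04253, p = 0.22247
step 2: Δp = -0.02789, p = 0.19458
step 3: Δp = -0.01991, p = 0.17466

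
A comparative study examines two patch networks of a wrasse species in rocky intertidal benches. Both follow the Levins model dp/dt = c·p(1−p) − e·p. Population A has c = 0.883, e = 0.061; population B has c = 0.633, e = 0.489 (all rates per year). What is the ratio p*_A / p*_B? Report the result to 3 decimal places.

A: p*_A = 1 − 0.061/0.883 = 0.9309.
B: p*_B = 1 − 0.489/0.633 = 0.2275.
p*_A / p*_B = 0.9309/0.2275 = 4.0922.

4.092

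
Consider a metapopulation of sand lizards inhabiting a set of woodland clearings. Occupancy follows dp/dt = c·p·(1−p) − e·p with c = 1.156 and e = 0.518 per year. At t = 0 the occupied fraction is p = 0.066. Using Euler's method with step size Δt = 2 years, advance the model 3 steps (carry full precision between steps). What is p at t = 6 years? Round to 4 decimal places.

0.4496

Update rule: p ← p + [c·p·(1−p) − e·p]·Δt with Δt = 2.
  1  |  dp/dt·Δt = +0.074145  |  p_1 = 0.140145
  2  |  dp/dt·Δt = +0.133416  |  p_2 = 0.273561
  3  |  dp/dt·Δt = +0.176044  |  p_3 = 0.449605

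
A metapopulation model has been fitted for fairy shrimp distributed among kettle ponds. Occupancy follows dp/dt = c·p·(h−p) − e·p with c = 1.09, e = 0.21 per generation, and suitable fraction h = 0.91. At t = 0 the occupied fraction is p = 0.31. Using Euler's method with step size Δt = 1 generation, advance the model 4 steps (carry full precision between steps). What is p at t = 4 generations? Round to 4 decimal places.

0.7034

Update rule: p ← p + [c·p·(h−p) − e·p]·Δt with Δt = 1.
t = 1: p = 0.31000 + (+0.13764) = 0.44764
t = 2: p = 0.44764 + (+0.13159) = 0.57923
t = 3: p = 0.57923 + (+0.08720) = 0.66643
t = 4: p = 0.66643 + (+0.03698) = 0.70341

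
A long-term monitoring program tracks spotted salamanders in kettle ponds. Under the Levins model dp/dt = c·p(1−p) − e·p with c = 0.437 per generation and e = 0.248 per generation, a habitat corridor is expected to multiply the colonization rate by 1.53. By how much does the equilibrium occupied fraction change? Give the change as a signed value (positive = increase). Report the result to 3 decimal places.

Before: p* = 1 − 0.248/0.437 = 0.4325.
After the change, c = 0.66861, e = 0.248, so p* = 1 − 0.248/0.66861 = 0.6291.
Δp* = 0.6291 − 0.4325 = +0.1966.

0.197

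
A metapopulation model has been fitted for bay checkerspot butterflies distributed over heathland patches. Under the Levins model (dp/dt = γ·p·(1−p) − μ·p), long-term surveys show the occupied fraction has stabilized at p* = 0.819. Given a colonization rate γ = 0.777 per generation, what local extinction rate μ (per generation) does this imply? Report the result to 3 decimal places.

0.141

At equilibrium γ(1−p*) = μ.
μ = 0.777 × (1 − 0.819) = 0.777 × 0.1810 = 0.1406.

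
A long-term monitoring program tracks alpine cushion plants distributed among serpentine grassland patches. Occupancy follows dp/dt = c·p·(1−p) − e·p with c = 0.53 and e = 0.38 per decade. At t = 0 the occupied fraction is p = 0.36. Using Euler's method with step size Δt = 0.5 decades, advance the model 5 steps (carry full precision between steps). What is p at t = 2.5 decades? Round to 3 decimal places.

0.331

Update rule: p ← p + [c·p·(1−p) − e·p]·Δt with Δt = 0.5.
step 1: Δp = -0.00734, p = 0.35266
step 2: Δp = -0.00651, p = 0.34615
step 3: Δp = -0.00579, p = 0.34036
step 4: Δp = -0.00517, p = 0.33519
step 5: Δp = -0.00463, p = 0.33055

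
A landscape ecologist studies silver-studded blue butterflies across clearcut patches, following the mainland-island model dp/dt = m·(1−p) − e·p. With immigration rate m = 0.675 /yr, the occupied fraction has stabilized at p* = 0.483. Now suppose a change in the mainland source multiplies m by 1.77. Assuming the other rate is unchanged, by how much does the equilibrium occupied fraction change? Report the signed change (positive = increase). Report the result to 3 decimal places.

0.140

Balance m(1−p*) = e·p* gives e = m(1−p*)/p* = 0.675×0.51700/0.48300 = 0.72252.
New p* = m/(m+e) = 1.19475/(1.19475+0.72252) = 0.62315.
Δp* = 0.62315 − 0.48300 = +0.14015.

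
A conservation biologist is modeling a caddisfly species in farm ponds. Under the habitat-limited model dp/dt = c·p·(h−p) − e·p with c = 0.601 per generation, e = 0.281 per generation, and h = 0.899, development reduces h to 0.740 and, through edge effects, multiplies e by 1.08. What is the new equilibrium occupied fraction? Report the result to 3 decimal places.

0.235

Before: p* = h − e/c = 0.899 − 0.281/0.601 = 0.899 − 0.4676 = 0.4314.
After: c = 0.601, e = 0.30348, h = 0.740; p* = 0.740 − 0.30348/0.601 = 0.2350.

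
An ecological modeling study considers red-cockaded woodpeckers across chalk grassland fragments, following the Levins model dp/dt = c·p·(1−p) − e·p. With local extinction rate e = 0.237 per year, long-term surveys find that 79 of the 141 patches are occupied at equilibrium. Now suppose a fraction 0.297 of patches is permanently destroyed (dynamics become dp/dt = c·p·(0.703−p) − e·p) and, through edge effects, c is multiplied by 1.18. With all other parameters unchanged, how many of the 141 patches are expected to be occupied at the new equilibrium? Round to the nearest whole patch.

Observed p* = 79/141 = 0.56028.
Balance c(1−p*) = e gives c = e/(1 − 0.56028) = 0.237/0.43972 = 0.53898.
New p* = 0.703 − e/c = 0.703 − 0.23700/0.63600 = 0.33036.
Expected occupied = 141 × 0.33036 = 46.58 ≈ 47.

47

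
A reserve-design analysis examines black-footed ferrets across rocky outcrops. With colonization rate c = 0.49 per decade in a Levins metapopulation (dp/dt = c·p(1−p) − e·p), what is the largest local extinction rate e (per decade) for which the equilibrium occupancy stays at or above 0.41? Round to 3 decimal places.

0.289

1 − e/c ≥ 0.41 ⇒ e ≤ c(1 − 0.41) = 0.49 × 0.5900.
e_max = 0.2891.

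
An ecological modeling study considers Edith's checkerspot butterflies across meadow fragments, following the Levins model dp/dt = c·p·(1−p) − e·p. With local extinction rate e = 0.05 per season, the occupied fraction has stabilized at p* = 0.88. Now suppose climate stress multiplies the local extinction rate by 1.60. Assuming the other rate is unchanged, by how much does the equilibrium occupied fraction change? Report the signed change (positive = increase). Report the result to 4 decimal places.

Balance c(1−p*) = e gives c = e/(1 − 0.88000) = 0.05/0.12000 = 0.41667.
New p* = 1 − e/c = 1 − 0.08000/0.41667 = 0.80800.
Δp* = 0.80800 − 0.88000 = -0.07200.

-0.0720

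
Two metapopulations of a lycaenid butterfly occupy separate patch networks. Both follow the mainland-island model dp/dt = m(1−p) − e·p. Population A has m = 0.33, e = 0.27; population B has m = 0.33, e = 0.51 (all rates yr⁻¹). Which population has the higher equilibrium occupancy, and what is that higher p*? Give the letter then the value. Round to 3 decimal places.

A: p*_A = m/(m+e) = 0.33/0.6000 = 0.5500.
B: p*_B = 0.33/0.8400 = 0.3929.
A is higher at 0.5500.

A, 0.550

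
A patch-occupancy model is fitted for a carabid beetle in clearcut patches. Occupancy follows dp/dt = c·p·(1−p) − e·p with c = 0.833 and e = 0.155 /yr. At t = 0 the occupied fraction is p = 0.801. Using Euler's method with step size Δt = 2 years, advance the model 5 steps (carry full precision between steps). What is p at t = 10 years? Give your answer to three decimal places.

Update rule: p ← p + [c·p·(1−p) − e·p]·Δt with Δt = 2.
p: 0.80100 → 0.81825  (Δp = +0.01725)
p: 0.81825 → 0.81236  (Δp = -0.00589)
p: 0.81236 → 0.81448  (Δp = +0.00213)
p: 0.81448 → 0.81373  (Δp = -0.00075)
p: 0.81373 → 0.81400  (Δp = +0.00027)

0.814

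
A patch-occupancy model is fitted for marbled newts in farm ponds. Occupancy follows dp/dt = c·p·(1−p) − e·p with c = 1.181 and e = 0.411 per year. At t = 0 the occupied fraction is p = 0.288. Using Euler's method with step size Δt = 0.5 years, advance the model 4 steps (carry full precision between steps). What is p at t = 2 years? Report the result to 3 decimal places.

0.521

Update rule: p ← p + [c·p·(1−p) − e·p]·Δt with Δt = 0.5.
step 1: Δp = +0.06190, p = 0.34990
step 2: Δp = +0.06242, p = 0.41232
step 3: Δp = +0.05835, p = 0.47067
step 4: Δp = +0.05039, p = 0.52107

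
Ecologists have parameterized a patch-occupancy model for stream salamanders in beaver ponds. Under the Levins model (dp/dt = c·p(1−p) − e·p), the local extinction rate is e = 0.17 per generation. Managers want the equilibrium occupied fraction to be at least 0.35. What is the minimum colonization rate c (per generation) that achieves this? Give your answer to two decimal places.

0.26

p* = 1 − e/c ≥ 0.35 requires e/c ≤ 0.6500, i.e. c ≥ e/0.6500.
c_min = 0.17/0.6500 = 0.2615.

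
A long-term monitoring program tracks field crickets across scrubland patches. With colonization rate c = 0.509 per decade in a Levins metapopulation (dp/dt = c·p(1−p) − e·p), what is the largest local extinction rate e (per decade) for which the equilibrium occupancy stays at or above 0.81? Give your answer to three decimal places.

0.097

1 − e/c ≥ 0.81 ⇒ e ≤ c(1 − 0.81) = 0.509 × 0.1900.
e_max = 0.0967.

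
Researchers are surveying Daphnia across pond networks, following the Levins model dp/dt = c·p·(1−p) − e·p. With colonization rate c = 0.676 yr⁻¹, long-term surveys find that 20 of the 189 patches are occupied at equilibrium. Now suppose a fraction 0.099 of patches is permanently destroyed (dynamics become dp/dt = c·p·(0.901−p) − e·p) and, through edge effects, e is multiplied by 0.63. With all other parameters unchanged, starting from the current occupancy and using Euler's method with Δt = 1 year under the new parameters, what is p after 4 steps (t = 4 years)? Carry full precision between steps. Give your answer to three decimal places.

Observed p* = 20/189 = 0.10582.
Balance c(1−p*) = e gives e = 0.676×(1 − 0.10582) = 0.60447.
Starting from p₀ = 0.10582; update p ← p + (dp/dt)·Δt with the new parameters.
step 1: Δp = +0.01659, p = 0.12241
step 2: Δp = +0.01781, p = 0.14022
step 3: Δp = +0.01872, p = 0.15893
step 4: Δp = +0.01920, p = 0.17814

0.178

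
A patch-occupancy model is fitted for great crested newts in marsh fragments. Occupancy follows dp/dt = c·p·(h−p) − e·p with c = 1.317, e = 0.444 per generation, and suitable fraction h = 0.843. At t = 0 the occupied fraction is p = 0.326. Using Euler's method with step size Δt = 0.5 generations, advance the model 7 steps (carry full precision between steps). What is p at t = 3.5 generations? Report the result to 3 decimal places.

Update rule: p ← p + [c·p·(h−p) − e·p]·Δt with Δt = 0.5.
  1  |  dp/dt·Δt = +0.038613  |  p_1 = 0.364613
  2  |  dp/dt·Δt = +0.033916  |  p_2 = 0.398528
  3  |  dp/dt·Δt = +0.028170  |  p_3 = 0.426698
  4  |  dp/dt·Δt = +0.022246  |  p_4 = 0.448944
  5  |  dp/dt·Δt = +0.016829  |  p_5 = 0.465773
  6  |  dp/dt·Δt = +0.012298  |  p_6 = 0.478071
  7  |  dp/dt·Δt = +0.008751  |  p_7 = 0.486823

0.487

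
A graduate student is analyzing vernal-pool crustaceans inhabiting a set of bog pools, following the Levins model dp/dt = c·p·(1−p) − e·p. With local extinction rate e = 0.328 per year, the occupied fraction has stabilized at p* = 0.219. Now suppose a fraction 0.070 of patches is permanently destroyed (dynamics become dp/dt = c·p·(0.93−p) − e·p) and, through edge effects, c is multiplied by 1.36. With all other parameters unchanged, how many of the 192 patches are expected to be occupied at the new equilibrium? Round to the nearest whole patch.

68

Balance c(1−p*) = e gives c = e/(1 − 0.21900) = 0.328/0.78100 = 0.41997.
New p* = 0.93 − e/c = 0.93 − 0.32800/0.57116 = 0.35573.
Expected occupied = 192 × 0.35573 = 68.30 ≈ 68.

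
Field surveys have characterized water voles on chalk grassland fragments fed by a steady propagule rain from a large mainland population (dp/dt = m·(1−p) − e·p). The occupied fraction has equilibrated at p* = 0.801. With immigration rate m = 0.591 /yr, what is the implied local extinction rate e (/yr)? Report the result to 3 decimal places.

0.147

At equilibrium m(1−p*) = e·p*, so e = m(1−p*)/p*.
e = 0.591 × 0.1990 / 0.801 = 0.1468.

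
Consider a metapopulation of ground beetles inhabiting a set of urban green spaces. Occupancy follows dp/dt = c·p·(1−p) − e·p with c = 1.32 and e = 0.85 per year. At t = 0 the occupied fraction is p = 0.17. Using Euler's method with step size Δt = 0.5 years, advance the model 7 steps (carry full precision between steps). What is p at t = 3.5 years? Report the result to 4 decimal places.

0.2974

Update rule: p ← p + [c·p·(1−p) − e·p]·Δt with Δt = 0.5.
  1  |  dp/dt·Δt = +0.020876  |  p_1 = 0.190876
  2  |  dp/dt·Δt = +0.020810  |  p_2 = 0.211686
  3  |  dp/dt·Δt = +0.020171  |  p_3 = 0.231857
  4  |  dp/dt·Δt = +0.019006  |  p_4 = 0.250863
  5  |  dp/dt·Δt = +0.017418  |  p_5 = 0.268281
  6  |  dp/dt·Δt = +0.015543  |  p_6 = 0.283823
  7  |  dp/dt·Δt = +0.013532  |  p_7 = 0.297355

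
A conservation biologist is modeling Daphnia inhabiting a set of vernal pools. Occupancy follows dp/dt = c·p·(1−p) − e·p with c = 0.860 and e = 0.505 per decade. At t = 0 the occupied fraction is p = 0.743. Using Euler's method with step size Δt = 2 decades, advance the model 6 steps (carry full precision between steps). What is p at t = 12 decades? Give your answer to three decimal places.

0.412

Update rule: p ← p + [c·p·(1−p) − e·p]·Δt with Δt = 2.
t = 2: p = 0.74300 + (-0.42199) = 0.32101
t = 4: p = 0.32101 + (+0.05068) = 0.37168
t = 6: p = 0.37168 + (+0.02628) = 0.39796
t = 8: p = 0.39796 + (+0.01015) = 0.40811
t = 10: p = 0.40811 + (+0.00328) = 0.41140
t = 12: p = 0.41140 + (+0.00099) = 0.41238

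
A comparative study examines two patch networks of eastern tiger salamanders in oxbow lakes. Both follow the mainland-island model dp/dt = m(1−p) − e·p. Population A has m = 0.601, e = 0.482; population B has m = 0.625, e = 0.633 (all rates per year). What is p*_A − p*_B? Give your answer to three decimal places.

A: p*_A = m/(m+e) = 0.601/1.0830 = 0.5549.
B: p*_B = 0.625/1.2580 = 0.4968.
p*_A − p*_B = 0.5549 − 0.4968 = 0.0581.

0.058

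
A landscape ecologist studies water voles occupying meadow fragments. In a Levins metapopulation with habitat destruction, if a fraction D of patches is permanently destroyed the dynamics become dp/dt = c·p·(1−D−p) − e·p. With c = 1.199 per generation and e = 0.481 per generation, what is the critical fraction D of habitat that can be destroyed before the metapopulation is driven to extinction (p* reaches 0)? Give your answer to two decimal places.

The nontrivial equilibrium is p* = (1−D) − e/c; extinction occurs when this hits zero.
So D_crit = 1 − e/c = 1 − 0.481/1.199 = 1 − 0.4012 = 0.5988.
Note this equals the original equilibrium occupancy — the Levins extinction-debt result.

0.60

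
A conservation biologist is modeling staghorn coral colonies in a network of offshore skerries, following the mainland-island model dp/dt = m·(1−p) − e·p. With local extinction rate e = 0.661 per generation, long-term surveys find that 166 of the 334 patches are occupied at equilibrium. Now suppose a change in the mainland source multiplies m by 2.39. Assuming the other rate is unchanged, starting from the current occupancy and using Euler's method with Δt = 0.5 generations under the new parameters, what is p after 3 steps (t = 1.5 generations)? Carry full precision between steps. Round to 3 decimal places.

0.703

Observed p* = 166/334 = 0.49701.
Balance m(1−p*) = e·p* gives m = e·p*/(1−p*) = 0.661×0.49701/0.50299 = 0.65313.
Starting from p₀ = 0.49701; update p ← p + (dp/dt)·Δt with the new parameters.
p: 0.49701 → 0.72533  (Δp = +0.22832)
p: 0.72533 → 0.69999  (Δp = -0.02534)
p: 0.69999 → 0.70280  (Δp = +0.00281)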